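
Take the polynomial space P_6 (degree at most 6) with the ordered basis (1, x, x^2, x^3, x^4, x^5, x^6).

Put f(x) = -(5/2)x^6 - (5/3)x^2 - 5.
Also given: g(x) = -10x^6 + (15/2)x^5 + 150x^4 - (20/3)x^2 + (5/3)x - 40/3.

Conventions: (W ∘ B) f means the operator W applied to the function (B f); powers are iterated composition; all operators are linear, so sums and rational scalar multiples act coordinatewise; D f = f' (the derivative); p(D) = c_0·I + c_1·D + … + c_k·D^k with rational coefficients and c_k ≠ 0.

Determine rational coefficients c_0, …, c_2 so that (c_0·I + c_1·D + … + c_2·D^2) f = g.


p(D) = 4·I − (1/2)·D − 2·D^2, i.e. c_0 = 4, c_1 = -1/2, c_2 = -2

D^0 f = -(5/2)x^6 - (5/3)x^2 - 5
D^1 f = -15x^5 - (10/3)x
D^2 f = -75x^4 - 10/3
matching coefficients of g against c_0 f + c_1 Df + … from the top degree down determines the c_i
solution: c_0 = 4, c_1 = -1/2, c_2 = -2


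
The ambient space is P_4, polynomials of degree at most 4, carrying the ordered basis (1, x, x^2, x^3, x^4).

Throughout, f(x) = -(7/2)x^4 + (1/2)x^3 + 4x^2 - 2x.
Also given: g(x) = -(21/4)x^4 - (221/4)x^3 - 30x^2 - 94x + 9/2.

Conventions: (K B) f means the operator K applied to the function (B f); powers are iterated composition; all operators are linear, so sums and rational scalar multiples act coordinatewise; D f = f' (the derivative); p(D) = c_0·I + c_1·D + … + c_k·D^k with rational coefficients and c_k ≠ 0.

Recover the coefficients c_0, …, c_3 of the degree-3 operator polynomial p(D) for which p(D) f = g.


c_0 = 3/2, c_1 = 4, c_2 = 1, c_3 = 3/2

D^0 f = -(7/2)x^4 + (1/2)x^3 + 4x^2 - 2x
D^1 f = -14x^3 + (3/2)x^2 + 8x - 2
D^2 f = -42x^2 + 3x + 8
D^3 f = -84x + 3
matching coefficients of g against c_0 f + c_1 Df + … from the top degree down determines the c_i
solution: c_0 = 3/2, c_1 = 4, c_2 = 1, c_3 = 3/2


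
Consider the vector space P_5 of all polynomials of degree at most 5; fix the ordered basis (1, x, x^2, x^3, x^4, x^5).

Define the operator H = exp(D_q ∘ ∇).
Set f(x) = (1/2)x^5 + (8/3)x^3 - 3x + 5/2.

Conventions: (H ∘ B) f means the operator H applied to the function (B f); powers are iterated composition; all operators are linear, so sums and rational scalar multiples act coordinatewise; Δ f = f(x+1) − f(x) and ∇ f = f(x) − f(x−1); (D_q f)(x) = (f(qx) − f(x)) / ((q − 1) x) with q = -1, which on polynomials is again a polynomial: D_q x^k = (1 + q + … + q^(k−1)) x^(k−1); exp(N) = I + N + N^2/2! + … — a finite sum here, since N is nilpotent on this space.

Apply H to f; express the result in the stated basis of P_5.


the result is g(x) = (1/2)x^5 + (8/3)x^3 - 5x^2 - 3x - 13

order-1 term: -5x^2 - 21/2
order-2 term: -5
the series for exp(D_q ∘ ∇) f terminates at order 2
exp(D_q ∘ ∇) f = (1/2)x^5 + (8/3)x^3 - 5x^2 - 3x - 13


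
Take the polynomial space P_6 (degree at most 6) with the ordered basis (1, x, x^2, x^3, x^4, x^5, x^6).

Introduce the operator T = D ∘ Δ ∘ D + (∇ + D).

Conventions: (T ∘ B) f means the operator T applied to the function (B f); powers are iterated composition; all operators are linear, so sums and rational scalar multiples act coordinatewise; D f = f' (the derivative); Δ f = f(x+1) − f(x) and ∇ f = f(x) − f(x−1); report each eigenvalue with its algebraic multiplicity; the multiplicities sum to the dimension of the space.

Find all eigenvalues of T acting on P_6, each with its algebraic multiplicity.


λ = 0 (multiplicity 7)

image of 1: 0
image of x: 2
image of x^2: 4x - 1
image of x^3: 6x^2 - 3x + 7
image of x^4: 8x^3 - 6x^2 + 28x + 11
image of x^5: 10x^4 - 10x^3 + 70x^2 + 55x + 21
image of x^6: 12x^5 - 15x^4 + 140x^3 + 165x^2 + 126x + 29
the matrix is upper triangular; its diagonal is (0, 0, 0, 0, 0, 0, 0)
for a triangular matrix the eigenvalues are the diagonal entries, with algebraic multiplicity their repetition count


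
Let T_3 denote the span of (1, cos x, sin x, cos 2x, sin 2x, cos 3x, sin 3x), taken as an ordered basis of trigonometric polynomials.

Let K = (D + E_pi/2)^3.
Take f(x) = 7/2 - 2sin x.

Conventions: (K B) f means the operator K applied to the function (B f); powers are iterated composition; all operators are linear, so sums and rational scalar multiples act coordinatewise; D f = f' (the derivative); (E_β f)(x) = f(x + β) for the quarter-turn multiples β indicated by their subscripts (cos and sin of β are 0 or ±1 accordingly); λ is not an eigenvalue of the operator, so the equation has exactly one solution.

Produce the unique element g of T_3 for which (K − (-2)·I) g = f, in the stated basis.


write g with unknown coordinates in the stated basis and equate coefficients in (K − (-2)·I) g = f
solving from the highest basis element down gives g = 7/6 - (4/17)cos x - (1/17)sin x
check: K g = 7/6 + (8/17)cos x - (32/17)sin x
so K g − (-2)·g = 7/2 - 2sin x = f ✓

g(x) = 7/6 - (4/17)cos x - (1/17)sin x


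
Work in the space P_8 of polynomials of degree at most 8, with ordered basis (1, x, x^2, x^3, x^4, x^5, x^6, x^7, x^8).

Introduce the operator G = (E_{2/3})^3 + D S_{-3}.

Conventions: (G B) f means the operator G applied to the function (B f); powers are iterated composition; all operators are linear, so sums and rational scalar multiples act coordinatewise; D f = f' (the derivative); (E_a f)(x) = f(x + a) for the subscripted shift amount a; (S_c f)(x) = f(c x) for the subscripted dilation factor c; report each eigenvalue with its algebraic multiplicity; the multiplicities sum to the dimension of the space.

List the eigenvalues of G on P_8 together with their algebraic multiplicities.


image of 1: 1
image of x: x - 1
image of x^2: x^2 + 22x + 4
image of x^3: x^3 - 75x^2 + 12x + 8
image of x^4: x^4 + 332x^3 + 24x^2 + 32x + 16
image of x^5: x^5 - 1205x^4 + 40x^3 + 80x^2 + 80x + 32
image of x^6: x^6 + 4386x^5 + 60x^4 + 160x^3 + 240x^2 + 192x + 64
image of x^7: x^7 - 15295x^6 + 84x^5 + 280x^4 + 560x^3 + 672x^2 + 448x + 128
image of x^8: x^8 + 52504x^7 + 112x^6 + 448x^5 + 1120x^4 + 1792x^3 + 1792x^2 + 1024x + 256
the matrix is upper triangular; its diagonal is (1, 1, 1, 1, 1, 1, 1, 1, 1)
for a triangular matrix the eigenvalues are the diagonal entries, with algebraic multiplicity their repetition count

λ = 1 (multiplicity 9)


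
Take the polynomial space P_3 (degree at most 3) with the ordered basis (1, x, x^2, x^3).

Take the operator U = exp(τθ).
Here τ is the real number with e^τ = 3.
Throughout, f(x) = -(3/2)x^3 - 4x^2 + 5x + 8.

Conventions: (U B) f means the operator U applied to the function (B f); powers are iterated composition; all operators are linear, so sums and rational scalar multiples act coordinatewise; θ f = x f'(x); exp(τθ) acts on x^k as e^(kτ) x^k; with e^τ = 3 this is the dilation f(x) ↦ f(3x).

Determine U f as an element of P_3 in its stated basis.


exp(τθ) x^k = e^(kτ) x^k; with e^τ = 3 this sends x^k to 3^k x^k
x ↦ 3 x
x^2 ↦ 9 x^2
x^3 ↦ 27 x^3
applying this coordinatewise to f: exp(τθ) f = -(81/2)x^3 - 36x^2 + 15x + 8

the result is g(x) = -(81/2)x^3 - 36x^2 + 15x + 8


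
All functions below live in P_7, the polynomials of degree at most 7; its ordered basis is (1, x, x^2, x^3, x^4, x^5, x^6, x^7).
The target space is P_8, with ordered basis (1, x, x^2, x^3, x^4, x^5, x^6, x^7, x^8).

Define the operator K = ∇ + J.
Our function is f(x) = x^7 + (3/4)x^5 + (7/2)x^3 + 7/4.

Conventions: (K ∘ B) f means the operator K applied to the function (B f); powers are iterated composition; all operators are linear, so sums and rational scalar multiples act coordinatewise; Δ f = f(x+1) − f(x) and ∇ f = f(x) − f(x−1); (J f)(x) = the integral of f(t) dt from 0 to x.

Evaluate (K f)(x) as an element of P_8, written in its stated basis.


the image equals g(x) = (1/8)x^8 + (57/8)x^6 - 21x^5 + (317/8)x^4 - (85/2)x^3 + 39x^2 - (39/2)x + 21/4

∇ f = 7x^6 - 21x^5 + (155/4)x^4 - (85/2)x^3 + 39x^2 - (85/4)x + 21/4
J f = (1/8)x^8 + (1/8)x^6 + (7/8)x^4 + (7/4)x
(∇ + J) f = (1/8)x^8 + (57/8)x^6 - 21x^5 + (317/8)x^4 - (85/2)x^3 + 39x^2 - (39/2)x + 21/4


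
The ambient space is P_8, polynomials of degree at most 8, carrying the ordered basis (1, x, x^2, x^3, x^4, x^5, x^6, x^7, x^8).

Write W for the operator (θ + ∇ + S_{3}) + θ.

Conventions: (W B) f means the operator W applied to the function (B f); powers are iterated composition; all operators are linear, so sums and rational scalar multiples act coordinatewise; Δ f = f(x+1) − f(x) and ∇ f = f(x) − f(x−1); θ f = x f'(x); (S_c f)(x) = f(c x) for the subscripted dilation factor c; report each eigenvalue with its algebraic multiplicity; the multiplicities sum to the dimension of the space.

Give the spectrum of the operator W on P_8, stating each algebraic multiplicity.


image of 1: 1
image of x: 5x + 1
image of x^2: 13x^2 + 2x - 1
image of x^3: 33x^3 + 3x^2 - 3x + 1
image of x^4: 89x^4 + 4x^3 - 6x^2 + 4x - 1
image of x^5: 253x^5 + 5x^4 - 10x^3 + 10x^2 - 5x + 1
image of x^6: 741x^6 + 6x^5 - 15x^4 + 20x^3 - 15x^2 + 6x - 1
image of x^7: 2201x^7 + 7x^6 - 21x^5 + 35x^4 - 35x^3 + 21x^2 - 7x + 1
image of x^8: 6577x^8 + 8x^7 - 28x^6 + 56x^5 - 70x^4 + 56x^3 - 28x^2 + 8x - 1
the matrix is upper triangular; its diagonal is (1, 5, 13, 33, 89, 253, 741, 2201, 6577)
for a triangular matrix the eigenvalues are the diagonal entries, with algebraic multiplicity their repetition count

λ = 1 (multiplicity 1), λ = 5 (multiplicity 1), λ = 13 (multiplicity 1), λ = 33 (multiplicity 1), λ = 89 (multiplicity 1), λ = 253 (multiplicity 1), λ = 741 (multiplicity 1), λ = 2201 (multiplicity 1), λ = 6577 (multiplicity 1)


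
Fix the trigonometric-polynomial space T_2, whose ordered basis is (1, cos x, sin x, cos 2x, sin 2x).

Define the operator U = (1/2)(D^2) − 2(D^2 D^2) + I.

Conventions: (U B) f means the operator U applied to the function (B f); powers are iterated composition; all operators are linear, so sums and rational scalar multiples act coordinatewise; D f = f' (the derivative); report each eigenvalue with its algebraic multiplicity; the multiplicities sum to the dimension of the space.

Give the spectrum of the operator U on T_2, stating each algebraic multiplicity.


image of 1: 1
image of cos x: -(3/2)cos x
image of sin x: -(3/2)sin x
image of cos 2x: -33cos 2x
image of sin 2x: -33sin 2x
the matrix is diagonal; its diagonal is (1, -3/2, -3/2, -33, -33)
for a triangular matrix the eigenvalues are the diagonal entries, with algebraic multiplicity their repetition count

λ = -33 (multiplicity 2), λ = -3/2 (multiplicity 2), λ = 1 (multiplicity 1)


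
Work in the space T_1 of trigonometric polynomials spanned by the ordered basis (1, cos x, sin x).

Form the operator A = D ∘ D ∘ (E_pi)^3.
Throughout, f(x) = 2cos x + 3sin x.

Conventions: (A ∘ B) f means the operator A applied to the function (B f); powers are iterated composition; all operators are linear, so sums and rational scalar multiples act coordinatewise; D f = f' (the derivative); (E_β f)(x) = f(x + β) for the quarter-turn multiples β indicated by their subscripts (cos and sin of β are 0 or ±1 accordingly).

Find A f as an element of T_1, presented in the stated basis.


g(x) = 2cos x + 3sin x

E_pi f = -2cos x - 3sin x
E_pi E_pi f = 2cos x + 3sin x
E_pi E_pi E_pi f = -2cos x - 3sin x
D (E_pi)^3 f = -3cos x + 2sin x
D D (E_pi)^3 f = 2cos x + 3sin x


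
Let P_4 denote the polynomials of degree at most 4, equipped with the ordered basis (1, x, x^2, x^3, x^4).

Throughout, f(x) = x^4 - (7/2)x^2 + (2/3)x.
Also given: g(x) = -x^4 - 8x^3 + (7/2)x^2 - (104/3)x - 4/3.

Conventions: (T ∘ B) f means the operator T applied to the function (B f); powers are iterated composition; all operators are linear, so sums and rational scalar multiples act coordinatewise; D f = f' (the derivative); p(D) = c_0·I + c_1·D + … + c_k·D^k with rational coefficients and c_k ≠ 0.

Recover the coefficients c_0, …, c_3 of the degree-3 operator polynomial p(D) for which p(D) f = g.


c_0 = -1, c_1 = -2, c_2 = 0, c_3 = -2

D^0 f = x^4 - (7/2)x^2 + (2/3)x
D^1 f = 4x^3 - 7x + 2/3
D^2 f = 12x^2 - 7
D^3 f = 24x
matching coefficients of g against c_0 f + c_1 Df + … from the top degree down determines the c_i
solution: c_0 = -1, c_1 = -2, c_2 = 0, c_3 = -2


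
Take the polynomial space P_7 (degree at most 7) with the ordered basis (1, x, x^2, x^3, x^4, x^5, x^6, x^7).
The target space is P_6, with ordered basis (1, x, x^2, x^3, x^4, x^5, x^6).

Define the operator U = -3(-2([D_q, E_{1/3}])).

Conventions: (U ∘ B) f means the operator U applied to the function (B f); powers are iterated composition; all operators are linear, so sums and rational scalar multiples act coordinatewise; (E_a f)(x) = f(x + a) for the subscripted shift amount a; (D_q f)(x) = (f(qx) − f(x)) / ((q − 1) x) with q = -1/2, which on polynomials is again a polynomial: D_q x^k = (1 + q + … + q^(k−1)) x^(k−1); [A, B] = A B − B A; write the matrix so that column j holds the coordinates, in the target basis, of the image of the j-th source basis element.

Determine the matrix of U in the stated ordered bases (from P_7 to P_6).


the matrix is [[0, 0, 3, 3/2, 3/4, 23/72, 19/144, 5/96]; [0, 0, 0, 0, 3/4, 1/2, 5/16, 23/144]; [0, 0, 0, 0, 9/4, 9/4, 15/8, 115/96]; [0, 0, 0, 0, 0, 3/4, 15/8, 15/8]; [0, 0, 0, 0, 0, 0, 27/16, 93/32]; [0, 0, 0, 0, 0, 0, 0, 9/8]; [0, 0, 0, 0, 0, 0, 0, 0]] (rows listed top to bottom)

image of 1: 0
image of x: 0
image of x^2: 3
image of x^3: 3/2
image of x^4: (9/4)x^2 + (3/4)x + 3/4
image of x^5: (3/4)x^3 + (9/4)x^2 + (1/2)x + 23/72
image of x^6: (27/16)x^4 + (15/8)x^3 + (15/8)x^2 + (5/16)x + 19/144
image of x^7: (9/8)x^5 + (93/32)x^4 + (15/8)x^3 + (115/96)x^2 + (23/144)x + 5/96
each image's coordinates form column j of the matrix


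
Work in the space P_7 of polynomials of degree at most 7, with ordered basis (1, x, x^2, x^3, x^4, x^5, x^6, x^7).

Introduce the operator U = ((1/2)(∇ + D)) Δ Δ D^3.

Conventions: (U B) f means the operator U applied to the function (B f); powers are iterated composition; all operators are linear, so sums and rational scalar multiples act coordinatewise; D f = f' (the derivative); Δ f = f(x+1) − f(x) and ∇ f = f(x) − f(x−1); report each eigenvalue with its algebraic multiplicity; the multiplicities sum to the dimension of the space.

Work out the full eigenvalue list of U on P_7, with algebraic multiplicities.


image of 1: 0
image of x: 0
image of x^2: 0
image of x^3: 0
image of x^4: 0
image of x^5: 0
image of x^6: 720
image of x^7: 5040x + 3780
the matrix is upper triangular; its diagonal is (0, 0, 0, 0, 0, 0, 0, 0)
for a triangular matrix the eigenvalues are the diagonal entries, with algebraic multiplicity their repetition count

λ = 0 (multiplicity 8)


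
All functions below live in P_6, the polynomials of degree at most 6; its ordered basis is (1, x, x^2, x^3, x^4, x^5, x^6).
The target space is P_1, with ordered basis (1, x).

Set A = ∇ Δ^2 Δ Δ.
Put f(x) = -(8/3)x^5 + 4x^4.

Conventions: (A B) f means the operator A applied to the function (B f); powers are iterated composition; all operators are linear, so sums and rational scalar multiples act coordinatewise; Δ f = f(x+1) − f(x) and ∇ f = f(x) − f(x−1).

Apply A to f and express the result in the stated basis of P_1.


the result is g(x) = -320

Δ f = -(40/3)x^4 - (32/3)x^3 - (8/3)x^2 + (8/3)x + 4/3
Δ Δ f = -(160/3)x^3 - 112x^2 - (272/3)x - 24
Δ (Δ Δ) f = -160x^2 - 384x - 256
Δ Δ (Δ Δ) f = -320x - 544
∇ Δ^2 (Δ Δ) f = -320


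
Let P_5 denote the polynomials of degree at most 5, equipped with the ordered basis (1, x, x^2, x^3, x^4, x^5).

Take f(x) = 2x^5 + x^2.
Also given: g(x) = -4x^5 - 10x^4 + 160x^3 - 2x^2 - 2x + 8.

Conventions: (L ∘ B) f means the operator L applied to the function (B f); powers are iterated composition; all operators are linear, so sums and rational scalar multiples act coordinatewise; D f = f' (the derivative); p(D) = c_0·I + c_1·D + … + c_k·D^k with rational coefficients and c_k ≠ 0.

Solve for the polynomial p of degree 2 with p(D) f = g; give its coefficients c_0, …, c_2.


p(D) = -2·I − D + 4·D^2, i.e. c_0 = -2, c_1 = -1, c_2 = 4

D^0 f = 2x^5 + x^2
D^1 f = 10x^4 + 2x
D^2 f = 40x^3 + 2
matching coefficients of g against c_0 f + c_1 Df + … from the top degree down determines the c_i
solution: c_0 = -2, c_1 = -1, c_2 = 4


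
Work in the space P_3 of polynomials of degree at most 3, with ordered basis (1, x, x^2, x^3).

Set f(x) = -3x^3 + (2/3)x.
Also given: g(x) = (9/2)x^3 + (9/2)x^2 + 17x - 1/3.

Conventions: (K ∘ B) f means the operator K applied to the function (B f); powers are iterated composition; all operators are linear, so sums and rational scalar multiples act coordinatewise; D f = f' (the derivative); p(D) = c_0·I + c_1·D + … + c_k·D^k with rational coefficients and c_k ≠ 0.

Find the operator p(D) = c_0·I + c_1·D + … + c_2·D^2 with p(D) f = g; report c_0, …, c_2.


p(D) = -(3/2)·I − (1/2)·D − D^2, i.e. c_0 = -3/2, c_1 = -1/2, c_2 = -1

D^0 f = -3x^3 + (2/3)x
D^1 f = -9x^2 + 2/3
D^2 f = -18x
matching coefficients of g against c_0 f + c_1 Df + … from the top degree down determines the c_i
solution: c_0 = -3/2, c_1 = -1/2, c_2 = -1


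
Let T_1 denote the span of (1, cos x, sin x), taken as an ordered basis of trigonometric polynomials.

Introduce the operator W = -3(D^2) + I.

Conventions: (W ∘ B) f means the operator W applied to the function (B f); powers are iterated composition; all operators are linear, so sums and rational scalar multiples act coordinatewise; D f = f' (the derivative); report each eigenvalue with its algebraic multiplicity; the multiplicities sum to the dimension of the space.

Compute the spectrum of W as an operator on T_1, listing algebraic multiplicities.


λ = 1 (multiplicity 1), λ = 4 (multiplicity 2)

image of 1: 1
image of cos x: 4cos x
image of sin x: 4sin x
the matrix is diagonal; its diagonal is (1, 4, 4)
for a triangular matrix the eigenvalues are the diagonal entries, with algebraic multiplicity their repetition count


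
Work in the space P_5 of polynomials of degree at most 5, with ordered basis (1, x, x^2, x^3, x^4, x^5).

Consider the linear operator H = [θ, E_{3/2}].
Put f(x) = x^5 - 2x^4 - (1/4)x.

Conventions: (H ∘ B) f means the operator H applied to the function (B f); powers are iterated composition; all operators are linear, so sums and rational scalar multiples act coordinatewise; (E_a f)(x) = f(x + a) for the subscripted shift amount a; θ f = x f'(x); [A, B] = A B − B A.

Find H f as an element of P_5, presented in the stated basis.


E_{3/2} f = x^5 + (11/2)x^4 + (21/2)x^3 + (27/4)x^2 - (31/16)x - 93/32
θ E_{3/2} f = 5x^5 + 22x^4 + (63/2)x^3 + (27/2)x^2 - (31/16)x
θ f = 5x^5 - 8x^4 - (1/4)x
E_{3/2} θ f = 5x^5 + (59/2)x^4 + (129/2)x^3 + (243/4)x^2 + (293/16)x - 93/32
[θ, E_{3/2}] f = -(15/2)x^4 - 33x^3 - (189/4)x^2 - (81/4)x + 93/32

the result is g(x) = -(15/2)x^4 - 33x^3 - (189/4)x^2 - (81/4)x + 93/32


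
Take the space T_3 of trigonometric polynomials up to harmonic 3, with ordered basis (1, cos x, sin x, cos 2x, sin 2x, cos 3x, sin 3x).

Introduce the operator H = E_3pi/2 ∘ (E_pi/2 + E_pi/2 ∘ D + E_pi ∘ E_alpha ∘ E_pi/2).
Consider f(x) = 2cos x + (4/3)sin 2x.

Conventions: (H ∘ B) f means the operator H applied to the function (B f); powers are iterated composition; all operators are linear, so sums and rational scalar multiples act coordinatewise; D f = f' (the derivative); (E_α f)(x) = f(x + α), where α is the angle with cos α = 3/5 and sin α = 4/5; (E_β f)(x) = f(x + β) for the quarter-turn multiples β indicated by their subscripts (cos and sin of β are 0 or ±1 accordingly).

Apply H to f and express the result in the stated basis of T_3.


g(x) = (4/5)cos x - (2/5)sin x + (296/75)cos 2x + (24/25)sin 2x

E_pi/2 f = -2sin x - (4/3)sin 2x
D f = -2sin x + (8/3)cos 2x
E_pi/2 D f = -2cos x - (8/3)cos 2x
E_pi/2 f = -2sin x - (4/3)sin 2x
E_alpha E_pi/2 f = -(8/5)cos x - (6/5)sin x - (32/25)cos 2x + (28/75)sin 2x
E_pi E_alpha E_pi/2 f = (8/5)cos x + (6/5)sin x - (32/25)cos 2x + (28/75)sin 2x
(E_pi/2 + E_pi/2 ∘ D + E_pi ∘ E_alpha ∘ E_pi/2) f = -(2/5)cos x - (4/5)sin x - (296/75)cos 2x - (24/25)sin 2x
E_3pi/2 (E_pi/2 + E_pi/2 ∘ D + E_pi ∘ E_alpha ∘ E_pi/2) f = (4/5)cos x - (2/5)sin x + (296/75)cos 2x + (24/25)sin 2x


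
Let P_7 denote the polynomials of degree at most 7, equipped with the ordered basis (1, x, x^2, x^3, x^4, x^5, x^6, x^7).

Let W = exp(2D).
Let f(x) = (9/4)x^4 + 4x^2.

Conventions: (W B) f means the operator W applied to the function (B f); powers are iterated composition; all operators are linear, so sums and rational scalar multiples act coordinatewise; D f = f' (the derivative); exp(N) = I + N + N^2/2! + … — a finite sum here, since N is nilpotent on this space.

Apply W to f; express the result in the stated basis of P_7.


order-1 term: 18x^3 + 16x
order-2 term: 54x^2 + 16
order-3 term: 72x
order-4 term: 36
the series for exp(2D) f terminates at order 4
exp(2D) f = (9/4)x^4 + 18x^3 + 58x^2 + 88x + 52

the image equals g(x) = (9/4)x^4 + 18x^3 + 58x^2 + 88x + 52


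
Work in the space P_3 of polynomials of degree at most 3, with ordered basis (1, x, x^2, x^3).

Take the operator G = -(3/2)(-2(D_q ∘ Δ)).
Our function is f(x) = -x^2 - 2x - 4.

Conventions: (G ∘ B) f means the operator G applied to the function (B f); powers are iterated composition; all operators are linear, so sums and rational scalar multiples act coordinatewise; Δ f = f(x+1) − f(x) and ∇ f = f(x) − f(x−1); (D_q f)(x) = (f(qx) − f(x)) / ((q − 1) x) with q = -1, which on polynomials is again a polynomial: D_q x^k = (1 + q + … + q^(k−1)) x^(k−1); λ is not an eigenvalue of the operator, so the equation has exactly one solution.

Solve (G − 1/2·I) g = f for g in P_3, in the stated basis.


write g with unknown coordinates in the stated basis and equate coefficients in (G − 1/2·I) g = f
solving from the highest basis element down gives g = 2x^2 + 4x + 32
check: G g = 12
so G g − 1/2·g = -x^2 - 2x - 4 = f ✓

the result is g(x) = 2x^2 + 4x + 32


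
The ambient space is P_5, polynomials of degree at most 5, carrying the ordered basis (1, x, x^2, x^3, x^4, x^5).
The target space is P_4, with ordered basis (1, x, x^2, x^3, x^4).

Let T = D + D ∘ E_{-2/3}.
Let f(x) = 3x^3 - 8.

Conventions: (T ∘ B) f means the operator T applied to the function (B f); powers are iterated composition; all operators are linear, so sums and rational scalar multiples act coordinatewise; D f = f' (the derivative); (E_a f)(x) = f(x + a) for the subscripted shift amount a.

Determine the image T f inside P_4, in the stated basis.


g(x) = 18x^2 - 12x + 4

D f = 9x^2
E_{-2/3} f = 3x^3 - 6x^2 + 4x - 80/9
D E_{-2/3} f = 9x^2 - 12x + 4
(D + D ∘ E_{-2/3}) f = 18x^2 - 12x + 4


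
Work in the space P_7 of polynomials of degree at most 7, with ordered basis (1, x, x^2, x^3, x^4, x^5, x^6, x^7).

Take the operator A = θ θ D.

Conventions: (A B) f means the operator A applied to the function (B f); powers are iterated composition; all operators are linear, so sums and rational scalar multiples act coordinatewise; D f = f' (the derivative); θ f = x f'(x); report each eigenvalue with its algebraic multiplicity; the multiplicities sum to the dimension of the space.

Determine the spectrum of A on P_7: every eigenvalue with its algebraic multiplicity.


image of 1: 0
image of x: 0
image of x^2: 2x
image of x^3: 12x^2
image of x^4: 36x^3
image of x^5: 80x^4
image of x^6: 150x^5
image of x^7: 252x^6
the matrix is upper triangular; its diagonal is (0, 0, 0, 0, 0, 0, 0, 0)
for a triangular matrix the eigenvalues are the diagonal entries, with algebraic multiplicity their repetition count

λ = 0 (multiplicity 8)


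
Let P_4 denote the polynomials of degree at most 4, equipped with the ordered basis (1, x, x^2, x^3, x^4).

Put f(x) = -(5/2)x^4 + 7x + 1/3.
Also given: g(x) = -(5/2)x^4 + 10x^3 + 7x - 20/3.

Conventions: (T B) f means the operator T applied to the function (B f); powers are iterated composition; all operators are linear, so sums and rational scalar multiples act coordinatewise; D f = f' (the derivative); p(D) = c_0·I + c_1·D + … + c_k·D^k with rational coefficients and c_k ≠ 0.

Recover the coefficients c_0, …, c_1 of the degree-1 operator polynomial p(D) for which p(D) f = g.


c_0 = 1, c_1 = -1

D^0 f = -(5/2)x^4 + 7x + 1/3
D^1 f = -10x^3 + 7
matching coefficients of g against c_0 f + c_1 Df + … from the top degree down determines the c_i
solution: c_0 = 1, c_1 = -1


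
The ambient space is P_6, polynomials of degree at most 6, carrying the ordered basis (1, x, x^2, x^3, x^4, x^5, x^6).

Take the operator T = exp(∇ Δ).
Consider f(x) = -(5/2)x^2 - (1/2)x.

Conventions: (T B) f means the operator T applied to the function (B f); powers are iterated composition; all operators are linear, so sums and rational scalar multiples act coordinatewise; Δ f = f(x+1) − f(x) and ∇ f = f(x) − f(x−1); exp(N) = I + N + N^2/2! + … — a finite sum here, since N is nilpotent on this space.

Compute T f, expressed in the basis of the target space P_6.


order-1 term: -5
the series for exp(∇ Δ) f terminates at order 1
exp(∇ Δ) f = -(5/2)x^2 - (1/2)x - 5

the image equals g(x) = -(5/2)x^2 - (1/2)x - 5


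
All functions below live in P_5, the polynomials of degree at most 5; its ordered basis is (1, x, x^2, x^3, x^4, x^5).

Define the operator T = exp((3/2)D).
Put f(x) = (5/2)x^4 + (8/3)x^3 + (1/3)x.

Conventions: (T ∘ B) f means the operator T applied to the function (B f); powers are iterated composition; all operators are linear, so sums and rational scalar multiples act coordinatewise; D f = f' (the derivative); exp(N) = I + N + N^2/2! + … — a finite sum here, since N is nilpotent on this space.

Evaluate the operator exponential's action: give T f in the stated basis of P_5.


the image equals g(x) = (5/2)x^4 + (53/3)x^3 + (183/4)x^2 + (625/12)x + 709/32

order-1 term: 15x^3 + 12x^2 + 1/2
order-2 term: (135/4)x^2 + 18x
order-3 term: (135/4)x + 9
order-4 term: 405/32
the series for exp((3/2)D) f terminates at order 4
exp((3/2)D) f = (5/2)x^4 + (53/3)x^3 + (183/4)x^2 + (625/12)x + 709/32


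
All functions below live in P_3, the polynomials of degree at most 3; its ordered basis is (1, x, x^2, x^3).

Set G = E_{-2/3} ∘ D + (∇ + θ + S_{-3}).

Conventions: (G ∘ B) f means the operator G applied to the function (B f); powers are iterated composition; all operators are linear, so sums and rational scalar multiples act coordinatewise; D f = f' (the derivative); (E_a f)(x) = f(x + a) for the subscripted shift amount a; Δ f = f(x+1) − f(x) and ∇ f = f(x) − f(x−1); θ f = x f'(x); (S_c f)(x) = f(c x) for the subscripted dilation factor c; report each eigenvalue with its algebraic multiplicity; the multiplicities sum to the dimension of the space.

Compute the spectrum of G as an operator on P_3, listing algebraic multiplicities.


image of 1: 1
image of x: -2x + 2
image of x^2: 11x^2 + 4x - 7/3
image of x^3: -24x^3 + 6x^2 - 7x + 7/3
the matrix is upper triangular; its diagonal is (1, -2, 11, -24)
for a triangular matrix the eigenvalues are the diagonal entries, with algebraic multiplicity their repetition count

λ = -24 (multiplicity 1), λ = -2 (multiplicity 1), λ = 1 (multiplicity 1), λ = 11 (multiplicity 1)


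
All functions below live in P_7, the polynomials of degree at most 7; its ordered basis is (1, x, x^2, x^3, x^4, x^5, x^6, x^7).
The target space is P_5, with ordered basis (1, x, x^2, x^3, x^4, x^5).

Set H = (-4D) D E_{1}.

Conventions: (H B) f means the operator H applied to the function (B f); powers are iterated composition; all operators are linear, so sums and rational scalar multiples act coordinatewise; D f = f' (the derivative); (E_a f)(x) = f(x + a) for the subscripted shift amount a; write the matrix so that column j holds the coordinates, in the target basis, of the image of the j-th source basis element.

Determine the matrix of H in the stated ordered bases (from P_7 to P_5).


image of 1: 0
image of x: 0
image of x^2: -8
image of x^3: -24x - 24
image of x^4: -48x^2 - 96x - 48
image of x^5: -80x^3 - 240x^2 - 240x - 80
image of x^6: -120x^4 - 480x^3 - 720x^2 - 480x - 120
image of x^7: -168x^5 - 840x^4 - 1680x^3 - 1680x^2 - 840x - 168
each image's coordinates form column j of the matrix

the matrix is [[0, 0, -8, -24, -48, -80, -120, -168]; [0, 0, 0, -24, -96, -240, -480, -840]; [0, 0, 0, 0, -48, -240, -720, -1680]; [0, 0, 0, 0, 0, -80, -480, -1680]; [0, 0, 0, 0, 0, 0, -120, -840]; [0, 0, 0, 0, 0, 0, 0, -168]] (rows listed top to bottom)


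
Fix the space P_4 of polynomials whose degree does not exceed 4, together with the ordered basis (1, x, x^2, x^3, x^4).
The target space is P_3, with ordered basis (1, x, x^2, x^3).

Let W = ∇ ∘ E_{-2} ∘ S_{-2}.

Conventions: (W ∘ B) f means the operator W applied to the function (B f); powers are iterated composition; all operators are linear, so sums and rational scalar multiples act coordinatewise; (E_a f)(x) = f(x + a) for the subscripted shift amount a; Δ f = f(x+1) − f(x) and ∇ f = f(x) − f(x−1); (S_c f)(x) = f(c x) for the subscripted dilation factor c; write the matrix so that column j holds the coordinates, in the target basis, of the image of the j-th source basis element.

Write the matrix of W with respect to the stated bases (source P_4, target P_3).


image of 1: 0
image of x: -2
image of x^2: 8x - 20
image of x^3: -24x^2 + 120x - 152
image of x^4: 64x^3 - 480x^2 + 1216x - 1040
each image's coordinates form column j of the matrix

the matrix is [[0, -2, -20, -152, -1040]; [0, 0, 8, 120, 1216]; [0, 0, 0, -24, -480]; [0, 0, 0, 0, 64]] (rows listed top to bottom)


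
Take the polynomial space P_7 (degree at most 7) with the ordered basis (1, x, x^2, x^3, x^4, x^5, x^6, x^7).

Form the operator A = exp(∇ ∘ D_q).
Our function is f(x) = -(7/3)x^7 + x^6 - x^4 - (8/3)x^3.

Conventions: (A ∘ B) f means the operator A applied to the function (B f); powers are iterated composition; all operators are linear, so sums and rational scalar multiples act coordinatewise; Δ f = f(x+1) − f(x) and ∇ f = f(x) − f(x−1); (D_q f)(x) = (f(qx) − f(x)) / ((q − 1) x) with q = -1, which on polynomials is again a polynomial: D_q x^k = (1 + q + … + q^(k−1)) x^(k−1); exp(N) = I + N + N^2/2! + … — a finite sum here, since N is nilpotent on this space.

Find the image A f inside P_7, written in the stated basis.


order-1 term: -14x^5 + 35x^4 - (140/3)x^3 + 35x^2 - (58/3)x + 5
order-2 term: -28x^3 + 42x^2 - (224/3)x + 91/3
order-3 term: -(56/3)x + 28/3
the series for exp(∇ ∘ D_q) f terminates at order 3
exp(∇ ∘ D_q) f = -(7/3)x^7 + x^6 - 14x^5 + 34x^4 - (232/3)x^3 + 77x^2 - (338/3)x + 134/3

the image equals g(x) = -(7/3)x^7 + x^6 - 14x^5 + 34x^4 - (232/3)x^3 + 77x^2 - (338/3)x + 134/3


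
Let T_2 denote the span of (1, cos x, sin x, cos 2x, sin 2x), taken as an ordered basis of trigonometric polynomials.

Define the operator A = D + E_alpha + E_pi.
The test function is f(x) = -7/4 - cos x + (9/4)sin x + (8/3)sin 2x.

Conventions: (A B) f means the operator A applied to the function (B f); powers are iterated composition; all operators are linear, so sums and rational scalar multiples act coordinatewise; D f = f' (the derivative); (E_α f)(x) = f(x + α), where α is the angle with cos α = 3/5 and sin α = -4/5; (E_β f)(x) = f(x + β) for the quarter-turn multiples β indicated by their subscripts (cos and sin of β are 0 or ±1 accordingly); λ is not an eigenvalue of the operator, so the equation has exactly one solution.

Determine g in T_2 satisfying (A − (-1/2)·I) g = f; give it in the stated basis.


the image equals g(x) = -7/10 - 11cos x + (1/2)sin x - (832/771)cos 2x + (976/771)sin 2x

write g with unknown coordinates in the stated basis and equate coefficients in (A − (-1/2)·I) g = f
solving from the highest basis element down gives g = -7/10 - 11cos x + (1/2)sin x - (832/771)cos 2x + (976/771)sin 2x
check: A g = -7/5 + (9/2)cos x + 2sin x + (416/771)cos 2x + (1568/771)sin 2x
so A g − (-1/2)·g = -7/4 - cos x + (9/4)sin x + (8/3)sin 2x = f ✓


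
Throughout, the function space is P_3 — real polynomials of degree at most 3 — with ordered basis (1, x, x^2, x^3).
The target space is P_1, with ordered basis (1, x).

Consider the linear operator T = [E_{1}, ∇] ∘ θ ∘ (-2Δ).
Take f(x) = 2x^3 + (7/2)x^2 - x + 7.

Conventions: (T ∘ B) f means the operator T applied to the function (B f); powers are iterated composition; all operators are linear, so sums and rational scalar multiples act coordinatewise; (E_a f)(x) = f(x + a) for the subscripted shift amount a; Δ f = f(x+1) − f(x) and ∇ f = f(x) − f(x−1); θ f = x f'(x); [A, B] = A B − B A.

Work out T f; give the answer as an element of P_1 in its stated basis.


g(x) = 0

Δ f = 6x^2 + 13x + 9/2
(-2Δ) f = -12x^2 - 26x - 9
θ (-2Δ) f = -24x^2 - 26x
∇ θ (-2Δ) f = -48x - 2
E_{1} ∇ θ (-2Δ) f = -48x - 50
E_{1} θ (-2Δ) f = -24x^2 - 74x - 50
∇ E_{1} θ (-2Δ) f = -48x - 50
[E_{1}, ∇] θ (-2Δ) f = 0


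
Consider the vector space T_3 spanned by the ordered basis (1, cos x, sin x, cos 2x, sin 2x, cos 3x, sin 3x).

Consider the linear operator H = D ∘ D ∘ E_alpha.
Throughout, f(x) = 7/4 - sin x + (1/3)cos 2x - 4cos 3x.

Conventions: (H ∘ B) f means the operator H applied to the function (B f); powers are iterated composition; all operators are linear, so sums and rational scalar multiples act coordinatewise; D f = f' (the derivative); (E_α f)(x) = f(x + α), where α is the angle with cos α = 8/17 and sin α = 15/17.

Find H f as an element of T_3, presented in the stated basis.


E_alpha f = 7/4 - (15/17)cos x - (8/17)sin x - (161/867)cos 2x - (80/289)sin 2x + (19552/4913)cos 3x - (1980/4913)sin 3x
D E_alpha f = -(8/17)cos x + (15/17)sin x - (160/289)cos 2x + (322/867)sin 2x - (5940/4913)cos 3x - (58656/4913)sin 3x
D (D ∘ E_alpha) f = (15/17)cos x + (8/17)sin x + (644/867)cos 2x + (320/289)sin 2x - (175968/4913)cos 3x + (17820/4913)sin 3x

the image equals g(x) = (15/17)cos x + (8/17)sin x + (644/867)cos 2x + (320/289)sin 2x - (175968/4913)cos 3x + (17820/4913)sin 3x


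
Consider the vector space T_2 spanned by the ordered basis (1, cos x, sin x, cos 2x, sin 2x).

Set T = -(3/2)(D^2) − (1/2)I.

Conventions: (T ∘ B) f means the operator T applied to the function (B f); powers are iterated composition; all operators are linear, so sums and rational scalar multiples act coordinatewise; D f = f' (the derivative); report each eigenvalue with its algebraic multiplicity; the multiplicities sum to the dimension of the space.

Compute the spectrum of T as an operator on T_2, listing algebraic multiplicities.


image of 1: -1/2
image of cos x: cos x
image of sin x: sin x
image of cos 2x: (11/2)cos 2x
image of sin 2x: (11/2)sin 2x
the matrix is diagonal; its diagonal is (-1/2, 1, 1, 11/2, 11/2)
for a triangular matrix the eigenvalues are the diagonal entries, with algebraic multiplicity their repetition count

λ = -1/2 (multiplicity 1), λ = 1 (multiplicity 2), λ = 11/2 (multiplicity 2)


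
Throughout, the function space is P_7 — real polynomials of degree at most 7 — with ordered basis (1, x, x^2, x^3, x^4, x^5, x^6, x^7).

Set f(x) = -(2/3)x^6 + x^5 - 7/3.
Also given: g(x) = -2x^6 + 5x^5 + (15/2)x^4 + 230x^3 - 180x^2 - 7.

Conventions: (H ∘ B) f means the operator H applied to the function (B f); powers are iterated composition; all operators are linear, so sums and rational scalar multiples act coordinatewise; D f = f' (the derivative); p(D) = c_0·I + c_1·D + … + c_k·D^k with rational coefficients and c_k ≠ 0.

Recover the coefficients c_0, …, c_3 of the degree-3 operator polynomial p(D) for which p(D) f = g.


D^0 f = -(2/3)x^6 + x^5 - 7/3
D^1 f = -4x^5 + 5x^4
D^2 f = -20x^4 + 20x^3
D^3 f = -80x^3 + 60x^2
matching coefficients of g against c_0 f + c_1 Df + … from the top degree down determines the c_i
solution: c_0 = 3, c_1 = -1/2, c_2 = -1/2, c_3 = -3

c_0 = 3, c_1 = -1/2, c_2 = -1/2, c_3 = -3


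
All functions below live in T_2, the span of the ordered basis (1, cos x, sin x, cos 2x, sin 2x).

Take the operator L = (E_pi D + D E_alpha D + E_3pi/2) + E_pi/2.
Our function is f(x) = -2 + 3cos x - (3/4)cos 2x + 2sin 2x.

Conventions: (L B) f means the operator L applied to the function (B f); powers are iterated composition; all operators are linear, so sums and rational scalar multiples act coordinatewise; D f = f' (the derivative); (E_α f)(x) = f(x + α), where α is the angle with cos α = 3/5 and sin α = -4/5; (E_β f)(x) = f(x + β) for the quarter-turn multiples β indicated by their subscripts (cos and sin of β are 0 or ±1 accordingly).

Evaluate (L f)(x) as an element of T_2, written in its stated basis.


the image equals g(x) = -4 - (9/5)cos x + (3/5)sin x + (617/50)cos 2x + (131/50)sin 2x

D f = -3sin x + 4cos 2x + (3/2)sin 2x
E_pi D f = 3sin x + 4cos 2x + (3/2)sin 2x
D f = -3sin x + 4cos 2x + (3/2)sin 2x
E_alpha D f = (12/5)cos x - (9/5)sin x - (64/25)cos 2x + (171/50)sin 2x
D E_alpha D f = -(9/5)cos x - (12/5)sin x + (171/25)cos 2x + (128/25)sin 2x
E_3pi/2 f = -2 + 3sin x + (3/4)cos 2x - 2sin 2x
(E_pi D + D E_alpha D + E_3pi/2) f = -2 - (9/5)cos x + (18/5)sin x + (1159/100)cos 2x + (231/50)sin 2x
E_pi/2 f = -2 - 3sin x + (3/4)cos 2x - 2sin 2x
((E_pi D + D E_alpha D + E_3pi/2) + E_pi/2) f = -4 - (9/5)cos x + (3/5)sin x + (617/50)cos 2x + (131/50)sin 2x


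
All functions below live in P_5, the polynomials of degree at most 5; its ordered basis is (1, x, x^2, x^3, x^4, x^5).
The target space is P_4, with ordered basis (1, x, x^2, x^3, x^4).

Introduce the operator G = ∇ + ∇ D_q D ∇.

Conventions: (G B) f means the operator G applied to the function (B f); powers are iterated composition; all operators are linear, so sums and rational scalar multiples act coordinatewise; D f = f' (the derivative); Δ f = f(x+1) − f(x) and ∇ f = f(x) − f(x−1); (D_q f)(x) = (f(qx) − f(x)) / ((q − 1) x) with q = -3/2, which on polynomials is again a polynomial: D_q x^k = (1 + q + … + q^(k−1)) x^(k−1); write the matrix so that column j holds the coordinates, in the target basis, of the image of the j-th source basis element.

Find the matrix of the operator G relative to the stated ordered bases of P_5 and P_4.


the matrix is [[0, 1, -1, 1, -7, -19]; [0, 0, 2, -3, 4, 65]; [0, 0, 0, 3, -6, 10]; [0, 0, 0, 0, 4, -10]; [0, 0, 0, 0, 0, 5]] (rows listed top to bottom)

image of 1: 0
image of x: 1
image of x^2: 2x - 1
image of x^3: 3x^2 - 3x + 1
image of x^4: 4x^3 - 6x^2 + 4x - 7
image of x^5: 5x^4 - 10x^3 + 10x^2 + 65x - 19
each image's coordinates form column j of the matrix


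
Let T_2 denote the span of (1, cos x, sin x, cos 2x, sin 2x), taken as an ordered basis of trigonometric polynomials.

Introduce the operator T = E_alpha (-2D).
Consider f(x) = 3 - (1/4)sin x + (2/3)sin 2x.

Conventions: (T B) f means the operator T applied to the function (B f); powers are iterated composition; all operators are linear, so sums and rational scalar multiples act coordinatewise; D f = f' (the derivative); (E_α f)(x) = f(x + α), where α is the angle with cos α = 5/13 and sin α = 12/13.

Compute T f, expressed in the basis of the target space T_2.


D f = -(1/4)cos x + (4/3)cos 2x
(-2D) f = (1/2)cos x - (8/3)cos 2x
E_alpha (-2D) f = (5/26)cos x - (6/13)sin x + (952/507)cos 2x + (320/169)sin 2x

the image equals g(x) = (5/26)cos x - (6/13)sin x + (952/507)cos 2x + (320/169)sin 2x


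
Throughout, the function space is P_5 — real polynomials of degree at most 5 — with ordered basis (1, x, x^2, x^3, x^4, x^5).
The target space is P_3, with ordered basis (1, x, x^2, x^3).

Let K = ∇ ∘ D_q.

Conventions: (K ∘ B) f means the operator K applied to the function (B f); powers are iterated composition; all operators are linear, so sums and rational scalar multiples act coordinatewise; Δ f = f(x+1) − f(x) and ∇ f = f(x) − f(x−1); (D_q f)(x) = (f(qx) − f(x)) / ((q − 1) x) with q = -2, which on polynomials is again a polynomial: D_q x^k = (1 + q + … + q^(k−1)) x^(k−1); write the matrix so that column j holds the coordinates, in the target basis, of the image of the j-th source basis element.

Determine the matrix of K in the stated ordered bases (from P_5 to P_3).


image of 1: 0
image of x: 0
image of x^2: -1
image of x^3: 6x - 3
image of x^4: -15x^2 + 15x - 5
image of x^5: 44x^3 - 66x^2 + 44x - 11
each image's coordinates form column j of the matrix

the matrix is [[0, 0, -1, -3, -5, -11]; [0, 0, 0, 6, 15, 44]; [0, 0, 0, 0, -15, -66]; [0, 0, 0, 0, 0, 44]] (rows listed top to bottom)
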